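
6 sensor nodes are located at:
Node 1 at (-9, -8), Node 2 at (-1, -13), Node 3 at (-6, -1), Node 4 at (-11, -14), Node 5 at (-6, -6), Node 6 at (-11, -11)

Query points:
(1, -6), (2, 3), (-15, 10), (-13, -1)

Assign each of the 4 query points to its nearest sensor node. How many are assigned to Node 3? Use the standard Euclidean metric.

3

(1, -6) — d² to each: Node 1:104, Node 2:53, Node 3:74, Node 4:208, Node 5:49, Node 6:169 → nearest is Node 5
(2, 3) — d² to each: Node 1:242, Node 2:265, Node 3:80, Node 4:458, Node 5:145, Node 6:365 → nearest is Node 3
(-15, 10) — d² to each: Node 1:360, Node 2:725, Node 3:202, Node 4:592, Node 5:337, Node 6:457 → nearest is Node 3
(-13, -1) — d² to each: Node 1:65, Node 2:288, Node 3:49, Node 4:173, Node 5:74, Node 6:104 → nearest is Node 3
3 of the 4 points have Node 3 as nearest.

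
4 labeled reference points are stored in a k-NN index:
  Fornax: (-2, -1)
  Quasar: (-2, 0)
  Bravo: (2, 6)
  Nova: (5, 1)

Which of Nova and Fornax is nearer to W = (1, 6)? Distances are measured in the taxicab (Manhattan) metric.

Nova

d(W, Nova) = |1−5| + |6−1| = 4 + 5 = 9
d(W, Fornax) = |1−(-2)| + |6−(-1)| = 3 + 7 = 10
9 < 10, so Nova is closer.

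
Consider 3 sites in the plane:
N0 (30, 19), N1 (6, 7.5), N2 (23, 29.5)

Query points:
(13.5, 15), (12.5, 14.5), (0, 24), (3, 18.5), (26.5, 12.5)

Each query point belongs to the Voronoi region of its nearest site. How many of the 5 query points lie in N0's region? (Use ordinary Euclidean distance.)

(13.5, 15) — d² to each: N0:288.25, N1:112.5, N2:300.5 → nearest is N1
(12.5, 14.5) — d² to each: N0:326.5, N1:91.25, N2:335.25 → nearest is N1
(0, 24) — d² to each: N0:925, N1:308.25, N2:559.25 → nearest is N1
(3, 18.5) — d² to each: N0:729.25, N1:130, N2:521 → nearest is N1
(26.5, 12.5) — d² to each: N0:54.5, N1:445.25, N2:301.25 → nearest is N0
1 of the 5 points has N0 as nearest.

1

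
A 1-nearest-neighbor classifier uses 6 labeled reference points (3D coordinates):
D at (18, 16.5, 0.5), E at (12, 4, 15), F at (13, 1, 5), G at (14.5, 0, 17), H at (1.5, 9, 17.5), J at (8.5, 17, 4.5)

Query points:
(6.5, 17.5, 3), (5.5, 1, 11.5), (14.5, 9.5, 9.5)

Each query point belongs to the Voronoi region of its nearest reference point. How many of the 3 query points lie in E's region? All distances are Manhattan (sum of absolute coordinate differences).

2

(6.5, 17.5, 3) — d to each: D:15, E:31, F:25, G:39.5, H:28, J:4 → nearest is J
(5.5, 1, 11.5) — d to each: D:39, E:13, F:14, G:15.5, H:18, J:26 → nearest is E
(14.5, 9.5, 9.5) — d to each: D:19.5, E:13.5, F:14.5, G:17, H:21.5, J:18.5 → nearest is E
2 of the 3 points have E as nearest.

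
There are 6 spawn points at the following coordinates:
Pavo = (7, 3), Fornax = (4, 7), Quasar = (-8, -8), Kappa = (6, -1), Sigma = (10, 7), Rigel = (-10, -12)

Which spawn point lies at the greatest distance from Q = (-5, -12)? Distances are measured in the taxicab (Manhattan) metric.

Sigma

d(Q, Pavo) = |-5−7| + |-12−3| = 12 + 15 = 27
d(Q, Fornax) = |-5−4| + |-12−7| = 9 + 19 = 28
d(Q, Quasar) = |-5−(-8)| + |-12−(-8)| = 3 + 4 = 7
d(Q, Kappa) = |-5−6| + |-12−(-1)| = 11 + 11 = 22
d(Q, Sigma) = |-5−10| + |-12−7| = 15 + 19 = 34
d(Q, Rigel) = |-5−(-10)| + |-12−(-12)| = 5 + 0 = 5
The largest is to Sigma.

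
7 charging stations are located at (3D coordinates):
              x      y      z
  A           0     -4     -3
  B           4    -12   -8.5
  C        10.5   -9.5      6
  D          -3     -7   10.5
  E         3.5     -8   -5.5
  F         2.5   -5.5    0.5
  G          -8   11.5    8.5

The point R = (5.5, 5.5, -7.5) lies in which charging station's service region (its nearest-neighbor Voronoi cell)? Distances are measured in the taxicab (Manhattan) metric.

d(R,A) = |5.5−0| + |5.5−(-4)| + |-7.5−(-3)| = 5.5 + 9.5 + 4.5 = 19.5
d(R,B) = |5.5−4| + |5.5−(-12)| + |-7.5−(-8.5)| = 1.5 + 17.5 + 1 = 20
d(R,C) = |5.5−10.5| + |5.5−(-9.5)| + |-7.5−6| = 5 + 15 + 13.5 = 33.5
d(R,D) = |5.5−(-3)| + |5.5−(-7)| + |-7.5−10.5| = 8.5 + 12.5 + 18 = 39
d(R,E) = |5.5−3.5| + |5.5−(-8)| + |-7.5−(-5.5)| = 2 + 13.5 + 2 = 17.5
d(R,F) = |5.5−2.5| + |5.5−(-5.5)| + |-7.5−0.5| = 3 + 11 + 8 = 22
d(R,G) = |5.5−(-8)| + |5.5−11.5| + |-7.5−8.5| = 13.5 + 6 + 16 = 35.5
The smallest is to E, so R lies in the Voronoi region of E.

E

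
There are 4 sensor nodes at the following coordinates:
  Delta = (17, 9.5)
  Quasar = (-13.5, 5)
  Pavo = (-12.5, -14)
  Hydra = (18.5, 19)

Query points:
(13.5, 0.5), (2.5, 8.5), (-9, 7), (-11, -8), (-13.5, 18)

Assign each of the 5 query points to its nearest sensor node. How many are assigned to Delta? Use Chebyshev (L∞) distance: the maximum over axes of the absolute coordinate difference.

(13.5, 0.5) — d to each: Delta:9, Quasar:27, Pavo:26, Hydra:18.5 → nearest is Delta
(2.5, 8.5) — d to each: Delta:14.5, Quasar:16, Pavo:22.5, Hydra:16 → nearest is Delta
(-9, 7) — d to each: Delta:26, Quasar:4.5, Pavo:21, Hydra:27.5 → nearest is Quasar
(-11, -8) — d to each: Delta:28, Quasar:13, Pavo:6, Hydra:29.5 → nearest is Pavo
(-13.5, 18) — d to each: Delta:30.5, Quasar:13, Pavo:32, Hydra:32 → nearest is Quasar
2 of the 5 points have Delta as nearest.

2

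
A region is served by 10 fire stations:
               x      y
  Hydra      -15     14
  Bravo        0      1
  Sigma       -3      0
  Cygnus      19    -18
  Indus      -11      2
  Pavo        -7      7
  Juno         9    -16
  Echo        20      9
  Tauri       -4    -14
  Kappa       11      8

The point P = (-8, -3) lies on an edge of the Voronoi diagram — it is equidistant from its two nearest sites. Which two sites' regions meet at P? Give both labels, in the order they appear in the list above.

Squared distances from P to each site:
d²(P, Hydra) = (-8−(-15))² + (-3−14)² = 49 + 289 = 338
d²(P, Bravo) = (-8−0)² + (-3−1)² = 64 + 16 = 80
d²(P, Sigma) = (-8−(-3))² + (-3−0)² = 25 + 9 = 34
d²(P, Cygnus) = (-8−19)² + (-3−(-18))² = 729 + 225 = 954
d²(P, Indus) = (-8−(-11))² + (-3−2)² = 9 + 25 = 34
d²(P, Pavo) = (-8−(-7))² + (-3−7)² = 1 + 100 = 101
d²(P, Juno) = (-8−9)² + (-3−(-16))² = 289 + 169 = 458
d²(P, Echo) = (-8−20)² + (-3−9)² = 784 + 144 = 928
d²(P, Tauri) = (-8−(-4))² + (-3−(-14))² = 16 + 121 = 137
d²(P, Kappa) = (-8−11)² + (-3−8)² = 361 + 121 = 482
P is equidistant from Sigma and Indus (both at squared distance 34), and every other site is strictly farther — so P lies on the Sigma–Indus Voronoi edge.

Sigma and Indus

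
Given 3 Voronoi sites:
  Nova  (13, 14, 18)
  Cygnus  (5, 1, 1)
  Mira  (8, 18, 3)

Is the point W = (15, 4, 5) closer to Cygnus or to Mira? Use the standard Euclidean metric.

Cygnus

Compare squared distances:
d²(W, Cygnus) = (15−5)² + (4−1)² + (5−1)² = 100 + 9 + 16 = 125
d²(W, Mira) = (15−8)² + (4−18)² + (5−3)² = 49 + 196 + 4 = 249
125 < 249, so Cygnus is closer.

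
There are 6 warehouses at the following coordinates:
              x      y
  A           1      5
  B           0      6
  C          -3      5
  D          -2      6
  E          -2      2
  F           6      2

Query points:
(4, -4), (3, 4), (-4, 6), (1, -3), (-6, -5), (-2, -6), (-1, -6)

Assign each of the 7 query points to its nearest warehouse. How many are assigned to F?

(4, -4) — d² to each: A:90, B:116, C:130, D:136, E:72, F:40 → nearest is F
(3, 4) — d² to each: A:5, B:13, C:37, D:29, E:29, F:13 → nearest is A
(-4, 6) — d² to each: A:26, B:16, C:2, D:4, E:20, F:116 → nearest is C
(1, -3) — d² to each: A:64, B:82, C:80, D:90, E:34, F:50 → nearest is E
(-6, -5) — d² to each: A:149, B:157, C:109, D:137, E:65, F:193 → nearest is E
(-2, -6) — d² to each: A:130, B:148, C:122, D:144, E:64, F:128 → nearest is E
(-1, -6) — d² to each: A:125, B:145, C:125, D:145, E:65, F:113 → nearest is E
1 of the 7 points has F as nearest.

1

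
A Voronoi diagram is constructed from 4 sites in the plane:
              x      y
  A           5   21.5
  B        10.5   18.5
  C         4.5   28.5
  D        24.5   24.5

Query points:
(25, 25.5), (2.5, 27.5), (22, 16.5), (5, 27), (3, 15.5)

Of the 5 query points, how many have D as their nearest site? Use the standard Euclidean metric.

2

(25, 25.5) — d² to each: A:416, B:259.25, C:429.25, D:1.25 → nearest is D
(2.5, 27.5) — d² to each: A:42.25, B:145, C:5, D:493 → nearest is C
(22, 16.5) — d² to each: A:314, B:136.25, C:450.25, D:70.25 → nearest is D
(5, 27) — d² to each: A:30.25, B:102.5, C:2.5, D:386.5 → nearest is C
(3, 15.5) — d² to each: A:40, B:65.25, C:171.25, D:543.25 → nearest is A
2 of the 5 points have D as nearest.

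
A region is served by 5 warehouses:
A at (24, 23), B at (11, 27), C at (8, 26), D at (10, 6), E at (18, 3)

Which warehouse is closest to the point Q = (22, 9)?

E

Compare squared distances (the ordering matches that of the actual distances):
|QA|² = (22−24)² + (9−23)² = 4 + 196 = 200
|QB|² = (22−11)² + (9−27)² = 121 + 324 = 445
|QC|² = (22−8)² + (9−26)² = 196 + 289 = 485
|QD|² = (22−10)² + (9−6)² = 144 + 9 = 153
|QE|² = (22−18)² + (9−3)² = 16 + 36 = 52
E is nearest.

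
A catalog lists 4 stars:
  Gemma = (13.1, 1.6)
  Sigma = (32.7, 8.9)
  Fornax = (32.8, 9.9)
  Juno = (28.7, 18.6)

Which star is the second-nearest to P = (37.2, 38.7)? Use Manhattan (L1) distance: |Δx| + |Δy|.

d(P, Gemma) = |37.2−13.1| + |38.7−1.6| = 24.1 + 37.1 = 61.2
d(P, Sigma) = |37.2−32.7| + |38.7−8.9| = 4.5 + 29.8 = 34.3
d(P, Fornax) = |37.2−32.8| + |38.7−9.9| = 4.4 + 28.8 = 33.2
d(P, Juno) = |37.2−28.7| + |38.7−18.6| = 8.5 + 20.1 = 28.6
Sorted ascending: Juno, Fornax, Sigma, … — the second-nearest is Fornax.

Fornax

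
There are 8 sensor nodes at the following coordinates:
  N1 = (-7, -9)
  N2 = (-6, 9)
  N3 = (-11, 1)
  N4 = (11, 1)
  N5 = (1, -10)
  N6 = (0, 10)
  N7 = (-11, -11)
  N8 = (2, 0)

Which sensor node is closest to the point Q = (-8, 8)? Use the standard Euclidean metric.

Compare squared distances (the ordering matches that of the actual distances):
|QN1|² = (-8−(-7))² + (8−(-9))² = 1 + 289 = 290
|QN2|² = (-8−(-6))² + (8−9)² = 4 + 1 = 5
|QN3|² = (-8−(-11))² + (8−1)² = 9 + 49 = 58
|QN4|² = (-8−11)² + (8−1)² = 361 + 49 = 410
|QN5|² = (-8−1)² + (8−(-10))² = 81 + 324 = 405
|QN6|² = (-8−0)² + (8−10)² = 64 + 4 = 68
|QN7|² = (-8−(-11))² + (8−(-11))² = 9 + 361 = 370
|QN8|² = (-8−2)² + (8−0)² = 100 + 64 = 164
N2 is nearest.

N2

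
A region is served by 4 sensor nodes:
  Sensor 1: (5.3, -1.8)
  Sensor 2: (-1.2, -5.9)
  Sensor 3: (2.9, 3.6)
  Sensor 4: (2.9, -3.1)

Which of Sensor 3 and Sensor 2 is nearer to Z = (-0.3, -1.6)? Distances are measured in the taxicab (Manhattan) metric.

d(Z, Sensor 3) = |-0.3−2.9| + |-1.6−3.6| = 3.2 + 5.2 = 8.4
d(Z, Sensor 2) = |-0.3−(-1.2)| + |-1.6−(-5.9)| = 0.9 + 4.3 = 5.2
8.4 > 5.2, so Sensor 2 is closer.

Sensor 2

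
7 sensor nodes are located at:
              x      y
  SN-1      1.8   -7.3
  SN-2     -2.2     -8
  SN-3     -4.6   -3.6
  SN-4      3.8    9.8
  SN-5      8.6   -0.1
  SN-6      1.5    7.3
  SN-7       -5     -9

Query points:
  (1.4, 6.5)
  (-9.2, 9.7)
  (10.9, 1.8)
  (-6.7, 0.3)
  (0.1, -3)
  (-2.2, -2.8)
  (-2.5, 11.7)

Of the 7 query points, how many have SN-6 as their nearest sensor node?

(1.4, 6.5) — d² to each: SN-1:190.6, SN-2:223.21, SN-3:138.01, SN-4:16.65, SN-5:95.4, SN-6:0.65, SN-7:281.21 → nearest is SN-6
(-9.2, 9.7) — d² to each: SN-1:410, SN-2:362.29, SN-3:198.05, SN-4:169.01, SN-5:412.88, SN-6:120.25, SN-7:367.33 → nearest is SN-6
(10.9, 1.8) — d² to each: SN-1:165.62, SN-2:267.65, SN-3:269.41, SN-4:114.41, SN-5:8.9, SN-6:118.61, SN-7:369.45 → nearest is SN-5
(-6.7, 0.3) — d² to each: SN-1:130.01, SN-2:89.14, SN-3:19.62, SN-4:200.5, SN-5:234.25, SN-6:116.24, SN-7:89.38 → nearest is SN-3
(0.1, -3) — d² to each: SN-1:21.38, SN-2:30.29, SN-3:22.45, SN-4:177.53, SN-5:80.66, SN-6:108.05, SN-7:62.01 → nearest is SN-1
(-2.2, -2.8) — d² to each: SN-1:36.25, SN-2:27.04, SN-3:6.4, SN-4:194.76, SN-5:123.93, SN-6:115.7, SN-7:46.28 → nearest is SN-3
(-2.5, 11.7) — d² to each: SN-1:379.49, SN-2:388.18, SN-3:238.5, SN-4:43.3, SN-5:262.45, SN-6:35.36, SN-7:434.74 → nearest is SN-6
3 of the 7 points have SN-6 as nearest.

3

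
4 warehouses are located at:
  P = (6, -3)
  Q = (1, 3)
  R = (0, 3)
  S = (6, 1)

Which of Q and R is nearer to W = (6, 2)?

Compare squared distances:
|WQ|² = (6−1)² + (2−3)² = 25 + 1 = 26
|WR|² = (6−0)² + (2−3)² = 36 + 1 = 37
26 < 37, so Q is closer.

Q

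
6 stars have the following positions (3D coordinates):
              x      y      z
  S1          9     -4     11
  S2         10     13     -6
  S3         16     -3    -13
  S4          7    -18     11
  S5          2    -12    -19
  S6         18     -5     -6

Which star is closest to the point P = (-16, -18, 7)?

Compare squared distances (the ordering matches that of the actual distances):
|PS1|² = (-16−9)² + (-18−(-4))² + (7−11)² = 625 + 196 + 16 = 837
|PS2|² = (-16−10)² + (-18−13)² + (7−(-6))² = 676 + 961 + 169 = 1806
|PS3|² = (-16−16)² + (-18−(-3))² + (7−(-13))² = 1024 + 225 + 400 = 1649
|PS4|² = (-16−7)² + (-18−(-18))² + (7−11)² = 529 + 0 + 16 = 545
|PS5|² = (-16−2)² + (-18−(-12))² + (7−(-19))² = 324 + 36 + 676 = 1036
|PS6|² = (-16−18)² + (-18−(-5))² + (7−(-6))² = 1156 + 169 + 169 = 1494
Minimum is at S4.

S4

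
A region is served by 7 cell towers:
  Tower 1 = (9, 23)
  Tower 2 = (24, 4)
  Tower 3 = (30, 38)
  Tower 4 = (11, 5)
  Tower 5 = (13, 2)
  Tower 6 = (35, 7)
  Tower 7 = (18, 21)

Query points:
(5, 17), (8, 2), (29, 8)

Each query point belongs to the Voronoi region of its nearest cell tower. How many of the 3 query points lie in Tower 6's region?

(5, 17) — d² to each: Tower 1:52, Tower 2:530, Tower 3:1066, Tower 4:180, Tower 5:289, Tower 6:1000, Tower 7:185 → nearest is Tower 1
(8, 2) — d² to each: Tower 1:442, Tower 2:260, Tower 3:1780, Tower 4:18, Tower 5:25, Tower 6:754, Tower 7:461 → nearest is Tower 4
(29, 8) — d² to each: Tower 1:625, Tower 2:41, Tower 3:901, Tower 4:333, Tower 5:292, Tower 6:37, Tower 7:290 → nearest is Tower 6
1 of the 3 points has Tower 6 as nearest.

1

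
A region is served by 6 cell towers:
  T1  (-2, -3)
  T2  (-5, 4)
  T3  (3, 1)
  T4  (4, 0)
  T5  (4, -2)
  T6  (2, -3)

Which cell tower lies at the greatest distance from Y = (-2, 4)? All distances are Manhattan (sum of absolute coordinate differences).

d(Y,T1) = |-2−(-2)| + |4−(-3)| = 0 + 7 = 7
d(Y,T2) = |-2−(-5)| + |4−4| = 3 + 0 = 3
d(Y,T3) = |-2−3| + |4−1| = 5 + 3 = 8
d(Y,T4) = |-2−4| + |4−0| = 6 + 4 = 10
d(Y,T5) = |-2−4| + |4−(-2)| = 6 + 6 = 12
d(Y,T6) = |-2−2| + |4−(-3)| = 4 + 7 = 11
The largest is to T5.

T5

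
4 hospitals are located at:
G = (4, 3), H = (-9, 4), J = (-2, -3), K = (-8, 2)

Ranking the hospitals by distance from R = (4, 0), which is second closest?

J

Squared Euclidean distances:
|RG|² = (4−4)² + (0−3)² = 0 + 9 = 9
|RH|² = (4−(-9))² + (0−4)² = 169 + 16 = 185
|RJ|² = (4−(-2))² + (0−(-3))² = 36 + 9 = 45
|RK|² = (4−(-8))² + (0−2)² = 144 + 4 = 148
Sorted ascending: G, J, K, … — the second-nearest is J.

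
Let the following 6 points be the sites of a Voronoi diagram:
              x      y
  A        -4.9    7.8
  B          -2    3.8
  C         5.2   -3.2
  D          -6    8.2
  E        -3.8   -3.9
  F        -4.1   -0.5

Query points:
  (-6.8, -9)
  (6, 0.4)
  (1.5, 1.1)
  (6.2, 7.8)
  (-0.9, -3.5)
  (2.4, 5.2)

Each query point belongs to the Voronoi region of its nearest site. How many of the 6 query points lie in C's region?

(-6.8, -9) — d² to each: A:285.85, B:186.88, C:177.64, D:296.48, E:35.01, F:79.54 → nearest is E
(6, 0.4) — d² to each: A:173.57, B:75.56, C:13.6, D:204.84, E:114.53, F:102.82 → nearest is C
(1.5, 1.1) — d² to each: A:85.85, B:19.54, C:32.18, D:106.66, E:53.09, F:33.92 → nearest is B
(6.2, 7.8) — d² to each: A:123.21, B:83.24, C:122, D:149, E:236.89, F:174.98 → nearest is B
(-0.9, -3.5) — d² to each: A:143.69, B:54.5, C:37.3, D:162.9, E:8.57, F:19.24 → nearest is E
(2.4, 5.2) — d² to each: A:60.05, B:21.32, C:78.4, D:79.56, E:121.25, F:74.74 → nearest is B
1 of the 6 points has C as nearest.

1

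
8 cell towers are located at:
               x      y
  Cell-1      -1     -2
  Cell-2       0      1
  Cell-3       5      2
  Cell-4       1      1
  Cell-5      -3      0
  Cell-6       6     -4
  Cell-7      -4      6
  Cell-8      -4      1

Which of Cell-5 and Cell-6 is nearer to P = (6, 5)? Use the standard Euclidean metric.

Cell-6

Compare squared distances:
d²(P, Cell-5) = (6−(-3))² + (5−0)² = 81 + 25 = 106
d²(P, Cell-6) = (6−6)² + (5−(-4))² = 0 + 81 = 81
106 > 81, so Cell-6 is closer.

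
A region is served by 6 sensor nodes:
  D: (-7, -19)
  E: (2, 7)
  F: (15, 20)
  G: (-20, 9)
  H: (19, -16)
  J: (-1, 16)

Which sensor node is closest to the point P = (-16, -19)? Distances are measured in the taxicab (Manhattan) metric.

d(P,D) = |-16−(-7)| + |-19−(-19)| = 9 + 0 = 9
d(P,E) = |-16−2| + |-19−7| = 18 + 26 = 44
d(P,F) = |-16−15| + |-19−20| = 31 + 39 = 70
d(P,G) = |-16−(-20)| + |-19−9| = 4 + 28 = 32
d(P,H) = |-16−19| + |-19−(-16)| = 35 + 3 = 38
d(P,J) = |-16−(-1)| + |-19−16| = 15 + 35 = 50
Minimum is at D.

D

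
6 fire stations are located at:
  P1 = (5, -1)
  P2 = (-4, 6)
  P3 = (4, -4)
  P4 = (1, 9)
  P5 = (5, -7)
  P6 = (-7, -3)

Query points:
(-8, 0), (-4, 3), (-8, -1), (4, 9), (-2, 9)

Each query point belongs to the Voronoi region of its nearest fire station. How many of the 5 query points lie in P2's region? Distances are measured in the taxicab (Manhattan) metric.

1

(-8, 0) — d to each: P1:14, P2:10, P3:16, P4:18, P5:20, P6:4 → nearest is P6
(-4, 3) — d to each: P1:13, P2:3, P3:15, P4:11, P5:19, P6:9 → nearest is P2
(-8, -1) — d to each: P1:13, P2:11, P3:15, P4:19, P5:19, P6:3 → nearest is P6
(4, 9) — d to each: P1:11, P2:11, P3:13, P4:3, P5:17, P6:23 → nearest is P4
(-2, 9) — d to each: P1:17, P2:5, P3:19, P4:3, P5:23, P6:17 → nearest is P4
1 of the 5 points has P2 as nearest.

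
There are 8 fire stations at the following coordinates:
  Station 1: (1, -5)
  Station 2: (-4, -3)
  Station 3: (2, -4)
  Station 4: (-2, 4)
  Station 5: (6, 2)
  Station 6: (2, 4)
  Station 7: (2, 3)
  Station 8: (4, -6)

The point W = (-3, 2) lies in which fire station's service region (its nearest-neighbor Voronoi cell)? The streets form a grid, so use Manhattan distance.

Station 4

d(W, Station 1) = 4 + 7 = 11
d(W, Station 2) = 1 + 5 = 6
d(W, Station 3) = 5 + 6 = 11
d(W, Station 4) = 1 + 2 = 3
d(W, Station 5) = 9 + 0 = 9
d(W, Station 6) = 5 + 2 = 7
d(W, Station 7) = 5 + 1 = 6
d(W, Station 8) = 7 + 8 = 15
Minimum is at Station 4.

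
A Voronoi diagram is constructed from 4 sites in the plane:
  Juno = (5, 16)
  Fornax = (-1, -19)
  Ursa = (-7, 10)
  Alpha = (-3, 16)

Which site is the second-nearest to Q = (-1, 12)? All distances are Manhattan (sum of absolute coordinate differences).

d(Q, Juno) = |-1−5| + |12−16| = 6 + 4 = 10
d(Q, Fornax) = |-1−(-1)| + |12−(-19)| = 0 + 31 = 31
d(Q, Ursa) = |-1−(-7)| + |12−10| = 6 + 2 = 8
d(Q, Alpha) = |-1−(-3)| + |12−16| = 2 + 4 = 6
Sorted ascending: Alpha, Ursa, Juno, … — the second-nearest is Ursa.

Ursa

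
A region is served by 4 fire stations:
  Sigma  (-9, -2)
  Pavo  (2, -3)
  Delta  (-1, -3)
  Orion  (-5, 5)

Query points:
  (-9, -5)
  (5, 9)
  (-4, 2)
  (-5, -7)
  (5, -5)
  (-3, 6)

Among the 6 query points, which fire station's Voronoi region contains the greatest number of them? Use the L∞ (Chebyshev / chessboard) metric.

(-9, -5) — d to each: Sigma:3, Pavo:11, Delta:8, Orion:10 → nearest is Sigma
(5, 9) — d to each: Sigma:14, Pavo:12, Delta:12, Orion:10 → nearest is Orion
(-4, 2) — d to each: Sigma:5, Pavo:6, Delta:5, Orion:3 → nearest is Orion
(-5, -7) — d to each: Sigma:5, Pavo:7, Delta:4, Orion:12 → nearest is Delta
(5, -5) — d to each: Sigma:14, Pavo:3, Delta:6, Orion:10 → nearest is Pavo
(-3, 6) — d to each: Sigma:8, Pavo:9, Delta:9, Orion:2 → nearest is Orion
Tally — Sigma:1, Pavo:1, Delta:1, Orion:3. Orion captures the most (3).

Orion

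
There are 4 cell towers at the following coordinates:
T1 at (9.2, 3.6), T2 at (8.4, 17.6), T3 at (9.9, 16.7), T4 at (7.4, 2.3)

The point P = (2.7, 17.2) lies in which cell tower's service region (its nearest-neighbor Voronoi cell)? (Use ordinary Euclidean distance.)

Since √ is increasing, it suffices to compare squared distances:
|PT1|² = (2.7−9.2)² + (17.2−3.6)² = 42.25 + 184.96 = 227.21
|PT2|² = (2.7−8.4)² + (17.2−17.6)² = 32.49 + 0.16 = 32.65
|PT3|² = (2.7−9.9)² + (17.2−16.7)² = 51.84 + 0.25 = 52.09
|PT4|² = (2.7−7.4)² + (17.2−2.3)² = 22.09 + 222.01 = 244.1
The smallest is to T2, so P lies in the Voronoi region of T2.

T2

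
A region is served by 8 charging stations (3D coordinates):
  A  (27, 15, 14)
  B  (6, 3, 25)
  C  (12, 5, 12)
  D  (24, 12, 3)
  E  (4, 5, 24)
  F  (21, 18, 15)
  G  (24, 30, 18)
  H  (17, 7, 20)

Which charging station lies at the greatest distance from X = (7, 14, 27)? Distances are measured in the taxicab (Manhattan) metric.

D

d(X,A) = |7−27| + |14−15| + |27−14| = 20 + 1 + 13 = 34
d(X,B) = |7−6| + |14−3| + |27−25| = 1 + 11 + 2 = 14
d(X,C) = |7−12| + |14−5| + |27−12| = 5 + 9 + 15 = 29
d(X,D) = |7−24| + |14−12| + |27−3| = 17 + 2 + 24 = 43
d(X,E) = |7−4| + |14−5| + |27−24| = 3 + 9 + 3 = 15
d(X,F) = |7−21| + |14−18| + |27−15| = 14 + 4 + 12 = 30
d(X,G) = |7−24| + |14−30| + |27−18| = 17 + 16 + 9 = 42
d(X,H) = |7−17| + |14−7| + |27−20| = 10 + 7 + 7 = 24
The largest is to D.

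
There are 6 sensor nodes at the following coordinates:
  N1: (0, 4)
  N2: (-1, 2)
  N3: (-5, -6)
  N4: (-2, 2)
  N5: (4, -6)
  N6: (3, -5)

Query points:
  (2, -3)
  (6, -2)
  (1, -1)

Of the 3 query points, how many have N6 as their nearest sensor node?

2

(2, -3) — d² to each: N1:53, N2:34, N3:58, N4:41, N5:13, N6:5 → nearest is N6
(6, -2) — d² to each: N1:72, N2:65, N3:137, N4:80, N5:20, N6:18 → nearest is N6
(1, -1) — d² to each: N1:26, N2:13, N3:61, N4:18, N5:34, N6:20 → nearest is N2
2 of the 3 points have N6 as nearest.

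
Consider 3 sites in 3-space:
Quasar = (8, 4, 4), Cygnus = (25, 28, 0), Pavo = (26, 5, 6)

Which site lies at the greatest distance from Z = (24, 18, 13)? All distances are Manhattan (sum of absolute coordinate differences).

Quasar

d(Z, Quasar) = |24−8| + |18−4| + |13−4| = 16 + 14 + 9 = 39
d(Z, Cygnus) = |24−25| + |18−28| + |13−0| = 1 + 10 + 13 = 24
d(Z, Pavo) = |24−26| + |18−5| + |13−6| = 2 + 13 + 7 = 22
The largest is to Quasar.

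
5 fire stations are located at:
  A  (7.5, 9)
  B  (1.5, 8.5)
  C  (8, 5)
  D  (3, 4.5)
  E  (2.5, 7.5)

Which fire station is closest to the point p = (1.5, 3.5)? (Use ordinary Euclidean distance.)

Compare squared distances (the ordering matches that of the actual distances):
|pA|² = (1.5−7.5)² + (3.5−9)² = 36 + 30.25 = 66.25
|pB|² = (1.5−1.5)² + (3.5−8.5)² = 0 + 25 = 25
|pC|² = (1.5−8)² + (3.5−5)² = 42.25 + 2.25 = 44.5
|pD|² = (1.5−3)² + (3.5−4.5)² = 2.25 + 1 = 3.25
|pE|² = (1.5−2.5)² + (3.5−7.5)² = 1 + 16 = 17
Minimum is at D.

D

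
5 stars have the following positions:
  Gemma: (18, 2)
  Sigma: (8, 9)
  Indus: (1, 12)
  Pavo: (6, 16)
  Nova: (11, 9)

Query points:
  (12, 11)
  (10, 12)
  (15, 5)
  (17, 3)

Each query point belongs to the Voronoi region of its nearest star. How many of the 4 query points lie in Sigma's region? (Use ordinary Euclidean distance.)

(12, 11) — d² to each: Gemma:117, Sigma:20, Indus:122, Pavo:61, Nova:5 → nearest is Nova
(10, 12) — d² to each: Gemma:164, Sigma:13, Indus:81, Pavo:32, Nova:10 → nearest is Nova
(15, 5) — d² to each: Gemma:18, Sigma:65, Indus:245, Pavo:202, Nova:32 → nearest is Gemma
(17, 3) — d² to each: Gemma:2, Sigma:117, Indus:337, Pavo:290, Nova:72 → nearest is Gemma
0 of the 4 points have Sigma as nearest.

0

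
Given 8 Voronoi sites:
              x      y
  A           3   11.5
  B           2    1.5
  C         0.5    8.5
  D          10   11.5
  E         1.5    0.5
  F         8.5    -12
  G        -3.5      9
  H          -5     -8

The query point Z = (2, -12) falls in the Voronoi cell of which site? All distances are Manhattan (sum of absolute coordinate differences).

F

d(Z,A) = |2−3| + |-12−11.5| = 1 + 23.5 = 24.5
d(Z,B) = |2−2| + |-12−1.5| = 0 + 13.5 = 13.5
d(Z,C) = |2−0.5| + |-12−8.5| = 1.5 + 20.5 = 22
d(Z,D) = |2−10| + |-12−11.5| = 8 + 23.5 = 31.5
d(Z,E) = |2−1.5| + |-12−0.5| = 0.5 + 12.5 = 13
d(Z,F) = |2−8.5| + |-12−(-12)| = 6.5 + 0 = 6.5
d(Z,G) = |2−(-3.5)| + |-12−9| = 5.5 + 21 = 26.5
d(Z,H) = |2−(-5)| + |-12−(-8)| = 7 + 4 = 11
The smallest is to F, so Z lies in the Voronoi region of F.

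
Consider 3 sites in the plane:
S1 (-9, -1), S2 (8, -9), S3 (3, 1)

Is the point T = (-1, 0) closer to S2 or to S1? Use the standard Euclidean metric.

Compare squared distances:
|TS2|² = (-1−8)² + (0−(-9))² = 81 + 81 = 162
|TS1|² = (-1−(-9))² + (0−(-1))² = 64 + 1 = 65
162 > 65, so S1 is closer.

S1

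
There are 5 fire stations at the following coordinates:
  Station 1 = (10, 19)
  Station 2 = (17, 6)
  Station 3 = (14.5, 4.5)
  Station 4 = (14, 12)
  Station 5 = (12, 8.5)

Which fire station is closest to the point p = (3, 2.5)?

Compare squared distances (the ordering matches that of the actual distances):
d²(p, Station 1) = (3−10)² + (2.5−19)² = 49 + 272.25 = 321.25
d²(p, Station 2) = (3−17)² + (2.5−6)² = 196 + 12.25 = 208.25
d²(p, Station 3) = (3−14.5)² + (2.5−4.5)² = 132.25 + 4 = 136.25
d²(p, Station 4) = (3−14)² + (2.5−12)² = 121 + 90.25 = 211.25
d²(p, Station 5) = (3−12)² + (2.5−8.5)² = 81 + 36 = 117
Minimum is at Station 5.

Station 5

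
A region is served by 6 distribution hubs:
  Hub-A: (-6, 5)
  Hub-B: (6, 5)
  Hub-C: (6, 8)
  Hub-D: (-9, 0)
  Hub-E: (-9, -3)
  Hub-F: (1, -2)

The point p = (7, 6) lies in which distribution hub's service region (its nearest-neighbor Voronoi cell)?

Since √ is increasing, it suffices to compare squared distances:
d²(p, Hub-A) = (7−(-6))² + (6−5)² = 169 + 1 = 170
d²(p, Hub-B) = (7−6)² + (6−5)² = 1 + 1 = 2
d²(p, Hub-C) = (7−6)² + (6−8)² = 1 + 4 = 5
d²(p, Hub-D) = (7−(-9))² + (6−0)² = 256 + 36 = 292
d²(p, Hub-E) = (7−(-9))² + (6−(-3))² = 256 + 81 = 337
d²(p, Hub-F) = (7−1)² + (6−(-2))² = 36 + 64 = 100
The smallest is to Hub-B, so p lies in the Voronoi region of Hub-B.

Hub-B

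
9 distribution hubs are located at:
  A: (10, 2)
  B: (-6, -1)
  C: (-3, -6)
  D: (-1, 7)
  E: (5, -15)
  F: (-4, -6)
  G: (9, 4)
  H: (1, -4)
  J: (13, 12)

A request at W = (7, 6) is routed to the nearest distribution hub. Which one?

G

Compare squared distances (the ordering matches that of the actual distances):
|WA|² = (7−10)² + (6−2)² = 9 + 16 = 25
|WB|² = (7−(-6))² + (6−(-1))² = 169 + 49 = 218
|WC|² = (7−(-3))² + (6−(-6))² = 100 + 144 = 244
|WD|² = (7−(-1))² + (6−7)² = 64 + 1 = 65
|WE|² = (7−5)² + (6−(-15))² = 4 + 441 = 445
|WF|² = (7−(-4))² + (6−(-6))² = 121 + 144 = 265
|WG|² = (7−9)² + (6−4)² = 4 + 4 = 8
|WH|² = (7−1)² + (6−(-4))² = 36 + 100 = 136
|WJ|² = (7−13)² + (6−12)² = 36 + 36 = 72
Minimum is at G.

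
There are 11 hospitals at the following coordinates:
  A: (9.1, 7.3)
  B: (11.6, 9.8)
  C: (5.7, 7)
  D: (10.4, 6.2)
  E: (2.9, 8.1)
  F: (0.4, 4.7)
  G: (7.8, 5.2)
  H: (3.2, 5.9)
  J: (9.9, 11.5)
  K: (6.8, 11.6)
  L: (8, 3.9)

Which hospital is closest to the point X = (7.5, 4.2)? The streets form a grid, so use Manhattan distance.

L

d(X,A) = |7.5−9.1| + |4.2−7.3| = 1.6 + 3.1 = 4.7
d(X,B) = |7.5−11.6| + |4.2−9.8| = 4.1 + 5.6 = 9.7
d(X,C) = |7.5−5.7| + |4.2−7| = 1.8 + 2.8 = 4.6
d(X,D) = |7.5−10.4| + |4.2−6.2| = 2.9 + 2 = 4.9
d(X,E) = |7.5−2.9| + |4.2−8.1| = 4.6 + 3.9 = 8.5
d(X,F) = |7.5−0.4| + |4.2−4.7| = 7.1 + 0.5 = 7.6
d(X,G) = |7.5−7.8| + |4.2−5.2| = 0.3 + 1 = 1.3
d(X,H) = |7.5−3.2| + |4.2−5.9| = 4.3 + 1.7 = 6
d(X,J) = |7.5−9.9| + |4.2−11.5| = 2.4 + 7.3 = 9.7
d(X,K) = |7.5−6.8| + |4.2−11.6| = 0.7 + 7.4 = 8.1
d(X,L) = |7.5−8| + |4.2−3.9| = 0.5 + 0.3 = 0.8
Minimum is at L.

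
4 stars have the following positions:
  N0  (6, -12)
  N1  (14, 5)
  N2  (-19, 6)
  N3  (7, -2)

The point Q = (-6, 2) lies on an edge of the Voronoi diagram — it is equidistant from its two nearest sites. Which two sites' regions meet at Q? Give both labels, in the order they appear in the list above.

Squared distances from Q to each site:
|QN0|² = 144 + 196 = 340
|QN1|² = 400 + 9 = 409
|QN2|² = 169 + 16 = 185
|QN3|² = 169 + 16 = 185
Q is equidistant from N2 and N3 (both at squared distance 185), and every other site is strictly farther — so Q lies on the N2–N3 Voronoi edge.

N2 and N3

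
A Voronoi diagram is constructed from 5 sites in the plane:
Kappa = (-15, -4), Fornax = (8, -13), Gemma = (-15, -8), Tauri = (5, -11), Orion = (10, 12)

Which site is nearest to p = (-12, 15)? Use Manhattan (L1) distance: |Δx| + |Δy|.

d(p, Kappa) = |-12−(-15)| + |15−(-4)| = 3 + 19 = 22
d(p, Fornax) = |-12−8| + |15−(-13)| = 20 + 28 = 48
d(p, Gemma) = |-12−(-15)| + |15−(-8)| = 3 + 23 = 26
d(p, Tauri) = |-12−5| + |15−(-11)| = 17 + 26 = 43
d(p, Orion) = |-12−10| + |15−12| = 22 + 3 = 25
The smallest is to Kappa, so p lies in the Voronoi region of Kappa.

Kappa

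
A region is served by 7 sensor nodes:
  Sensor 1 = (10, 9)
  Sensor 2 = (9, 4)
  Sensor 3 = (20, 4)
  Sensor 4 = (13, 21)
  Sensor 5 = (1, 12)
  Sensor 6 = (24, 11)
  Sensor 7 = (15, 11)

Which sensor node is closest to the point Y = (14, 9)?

Compare squared distances (the ordering matches that of the actual distances):
d²(Y, Sensor 1) = (14−10)² + (9−9)² = 16 + 0 = 16
d²(Y, Sensor 2) = (14−9)² + (9−4)² = 25 + 25 = 50
d²(Y, Sensor 3) = (14−20)² + (9−4)² = 36 + 25 = 61
d²(Y, Sensor 4) = (14−13)² + (9−21)² = 1 + 144 = 145
d²(Y, Sensor 5) = (14−1)² + (9−12)² = 169 + 9 = 178
d²(Y, Sensor 6) = (14−24)² + (9−11)² = 100 + 4 = 104
d²(Y, Sensor 7) = (14−15)² + (9−11)² = 1 + 4 = 5
Sensor 7 is nearest.

Sensor 7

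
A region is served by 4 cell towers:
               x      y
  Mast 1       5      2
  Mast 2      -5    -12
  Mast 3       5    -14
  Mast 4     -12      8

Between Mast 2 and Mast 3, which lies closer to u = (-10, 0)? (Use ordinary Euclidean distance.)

Compare squared distances:
d²(u, Mast 2) = (-10−(-5))² + (0−(-12))² = 25 + 144 = 169
d²(u, Mast 3) = (-10−5)² + (0−(-14))² = 225 + 196 = 421
169 < 421, so Mast 2 is closer.

Mast 2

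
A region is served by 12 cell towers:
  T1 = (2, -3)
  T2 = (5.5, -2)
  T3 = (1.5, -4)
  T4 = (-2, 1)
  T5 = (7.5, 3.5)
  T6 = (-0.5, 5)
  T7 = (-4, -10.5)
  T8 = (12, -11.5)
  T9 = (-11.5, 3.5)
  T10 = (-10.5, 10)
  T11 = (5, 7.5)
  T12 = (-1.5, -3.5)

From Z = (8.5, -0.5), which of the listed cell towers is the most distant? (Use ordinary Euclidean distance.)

Squared Euclidean distances:
|ZT1|² = (8.5−2)² + (-0.5−(-3))² = 42.25 + 6.25 = 48.5
|ZT2|² = (8.5−5.5)² + (-0.5−(-2))² = 9 + 2.25 = 11.25
|ZT3|² = (8.5−1.5)² + (-0.5−(-4))² = 49 + 12.25 = 61.25
|ZT4|² = (8.5−(-2))² + (-0.5−1)² = 110.25 + 2.25 = 112.5
|ZT5|² = (8.5−7.5)² + (-0.5−3.5)² = 1 + 16 = 17
|ZT6|² = (8.5−(-0.5))² + (-0.5−5)² = 81 + 30.25 = 111.25
|ZT7|² = (8.5−(-4))² + (-0.5−(-10.5))² = 156.25 + 100 = 256.25
|ZT8|² = (8.5−12)² + (-0.5−(-11.5))² = 12.25 + 121 = 133.25
|ZT9|² = (8.5−(-11.5))² + (-0.5−3.5)² = 400 + 16 = 416
d²(Z, T10) = (8.5−(-10.5))² + (-0.5−10)² = 361 + 110.25 = 471.25
d²(Z, T11) = (8.5−5)² + (-0.5−7.5)² = 12.25 + 64 = 76.25
d²(Z, T12) = (8.5−(-1.5))² + (-0.5−(-3.5))² = 100 + 9 = 109
The largest is to T10.

T10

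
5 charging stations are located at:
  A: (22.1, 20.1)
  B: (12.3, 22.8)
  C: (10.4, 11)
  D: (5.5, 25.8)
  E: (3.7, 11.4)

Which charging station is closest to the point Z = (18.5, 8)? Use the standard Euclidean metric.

Since √ is increasing, it suffices to compare squared distances:
|ZA|² = 12.96 + 146.41 = 159.37
|ZB|² = 38.44 + 219.04 = 257.48
|ZC|² = 65.61 + 9 = 74.61
|ZD|² = 169 + 316.84 = 485.84
|ZE|² = 219.04 + 11.56 = 230.6
The smallest is to C, so Z lies in the Voronoi region of C.

C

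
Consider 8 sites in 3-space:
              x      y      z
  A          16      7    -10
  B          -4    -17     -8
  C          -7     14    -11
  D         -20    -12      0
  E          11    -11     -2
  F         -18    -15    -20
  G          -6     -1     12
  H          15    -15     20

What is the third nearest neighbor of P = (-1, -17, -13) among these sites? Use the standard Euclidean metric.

F

Squared Euclidean distances:
|PA|² = 289 + 576 + 9 = 874
|PB|² = 9 + 0 + 25 = 34
|PC|² = 36 + 961 + 4 = 1001
|PD|² = 361 + 25 + 169 = 555
|PE|² = 144 + 36 + 121 = 301
|PF|² = 289 + 4 + 49 = 342
|PG|² = 25 + 256 + 625 = 906
|PH|² = 256 + 4 + 1089 = 1349
Sorted ascending: B, E, F, D, … — the third-nearest is F.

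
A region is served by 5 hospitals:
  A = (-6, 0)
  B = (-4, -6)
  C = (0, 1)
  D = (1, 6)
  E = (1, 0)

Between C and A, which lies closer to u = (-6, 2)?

Compare squared distances:
|uC|² = (-6−0)² + (2−1)² = 36 + 1 = 37
|uA|² = (-6−(-6))² + (2−0)² = 0 + 4 = 4
37 > 4, so A is closer.

A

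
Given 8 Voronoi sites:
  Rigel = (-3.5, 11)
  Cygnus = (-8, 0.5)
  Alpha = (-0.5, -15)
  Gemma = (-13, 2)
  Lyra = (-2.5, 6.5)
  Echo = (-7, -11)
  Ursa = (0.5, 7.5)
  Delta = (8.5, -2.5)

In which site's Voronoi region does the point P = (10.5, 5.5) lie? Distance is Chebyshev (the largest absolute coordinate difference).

d(P, Rigel) = max(14, 5.5) = 14
d(P, Cygnus) = max(18.5, 5) = 18.5
d(P, Alpha) = max(11, 20.5) = 20.5
d(P, Gemma) = max(23.5, 3.5) = 23.5
d(P, Lyra) = max(13, 1) = 13
d(P, Echo) = max(17.5, 16.5) = 17.5
d(P, Ursa) = max(10, 2) = 10
d(P, Delta) = max(2, 8) = 8
The smallest is to Delta, so P lies in the Voronoi region of Delta.

Delta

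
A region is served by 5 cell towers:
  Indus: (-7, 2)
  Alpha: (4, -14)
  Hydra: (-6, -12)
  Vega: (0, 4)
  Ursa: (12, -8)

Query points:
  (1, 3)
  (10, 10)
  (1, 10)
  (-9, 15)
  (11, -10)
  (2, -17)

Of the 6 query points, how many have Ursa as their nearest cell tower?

1

(1, 3) — d² to each: Indus:65, Alpha:298, Hydra:274, Vega:2, Ursa:242 → nearest is Vega
(10, 10) — d² to each: Indus:353, Alpha:612, Hydra:740, Vega:136, Ursa:328 → nearest is Vega
(1, 10) — d² to each: Indus:128, Alpha:585, Hydra:533, Vega:37, Ursa:445 → nearest is Vega
(-9, 15) — d² to each: Indus:173, Alpha:1010, Hydra:738, Vega:202, Ursa:970 → nearest is Indus
(11, -10) — d² to each: Indus:468, Alpha:65, Hydra:293, Vega:317, Ursa:5 → nearest is Ursa
(2, -17) — d² to each: Indus:442, Alpha:13, Hydra:89, Vega:445, Ursa:181 → nearest is Alpha
1 of the 6 points has Ursa as nearest.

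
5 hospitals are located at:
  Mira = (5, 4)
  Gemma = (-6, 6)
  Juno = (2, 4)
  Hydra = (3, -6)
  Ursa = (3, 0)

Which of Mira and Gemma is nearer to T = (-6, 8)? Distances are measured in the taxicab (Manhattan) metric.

d(T, Mira) = |-6−5| + |8−4| = 11 + 4 = 15
d(T, Gemma) = |-6−(-6)| + |8−6| = 0 + 2 = 2
15 > 2, so Gemma is closer.

Gemma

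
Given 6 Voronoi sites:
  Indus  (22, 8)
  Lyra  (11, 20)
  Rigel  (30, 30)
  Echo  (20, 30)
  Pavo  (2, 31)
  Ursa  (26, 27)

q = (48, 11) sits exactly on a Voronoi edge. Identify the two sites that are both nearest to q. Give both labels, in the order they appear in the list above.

Squared distances from q to each site:
d²(q, Indus) = (48−22)² + (11−8)² = 676 + 9 = 685
d²(q, Lyra) = (48−11)² + (11−20)² = 1369 + 81 = 1450
d²(q, Rigel) = (48−30)² + (11−30)² = 324 + 361 = 685
d²(q, Echo) = (48−20)² + (11−30)² = 784 + 361 = 1145
d²(q, Pavo) = (48−2)² + (11−31)² = 2116 + 400 = 2516
d²(q, Ursa) = (48−26)² + (11−27)² = 484 + 256 = 740
q is equidistant from Indus and Rigel (both at squared distance 685), and every other site is strictly farther — so q lies on the Indus–Rigel Voronoi edge.

Indus and Rigel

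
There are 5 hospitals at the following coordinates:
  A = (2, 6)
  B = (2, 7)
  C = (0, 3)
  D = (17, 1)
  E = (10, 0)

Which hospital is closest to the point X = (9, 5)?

E

Squared Euclidean distances:
|XA|² = (9−2)² + (5−6)² = 49 + 1 = 50
|XB|² = (9−2)² + (5−7)² = 49 + 4 = 53
|XC|² = (9−0)² + (5−3)² = 81 + 4 = 85
|XD|² = (9−17)² + (5−1)² = 64 + 16 = 80
|XE|² = (9−10)² + (5−0)² = 1 + 25 = 26
The smallest is to E, so X lies in the Voronoi region of E.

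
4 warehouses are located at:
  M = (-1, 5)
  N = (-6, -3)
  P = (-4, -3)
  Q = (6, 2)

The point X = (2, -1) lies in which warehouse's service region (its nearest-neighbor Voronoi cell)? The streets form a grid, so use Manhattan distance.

d(X,M) = 3 + 6 = 9
d(X,N) = 8 + 2 = 10
d(X,P) = 6 + 2 = 8
d(X,Q) = 4 + 3 = 7
The smallest is to Q, so X lies in the Voronoi region of Q.

Q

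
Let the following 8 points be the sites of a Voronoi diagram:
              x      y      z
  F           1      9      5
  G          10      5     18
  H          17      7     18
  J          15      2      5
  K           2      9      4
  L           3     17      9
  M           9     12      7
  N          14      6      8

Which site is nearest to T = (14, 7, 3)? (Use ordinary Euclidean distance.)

N

Compare squared distances (the ordering matches that of the actual distances):
|TF|² = 169 + 4 + 4 = 177
|TG|² = 16 + 4 + 225 = 245
|TH|² = 9 + 0 + 225 = 234
|TJ|² = 1 + 25 + 4 = 30
|TK|² = 144 + 4 + 1 = 149
|TL|² = 121 + 100 + 36 = 257
|TM|² = 25 + 25 + 16 = 66
|TN|² = 0 + 1 + 25 = 26
Minimum is at N.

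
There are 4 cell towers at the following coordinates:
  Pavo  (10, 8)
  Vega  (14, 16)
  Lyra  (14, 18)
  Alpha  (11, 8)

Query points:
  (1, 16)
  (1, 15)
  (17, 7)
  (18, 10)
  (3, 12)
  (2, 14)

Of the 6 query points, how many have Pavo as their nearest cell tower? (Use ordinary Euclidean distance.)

4

(1, 16) — d² to each: Pavo:145, Vega:169, Lyra:173, Alpha:164 → nearest is Pavo
(1, 15) — d² to each: Pavo:130, Vega:170, Lyra:178, Alpha:149 → nearest is Pavo
(17, 7) — d² to each: Pavo:50, Vega:90, Lyra:130, Alpha:37 → nearest is Alpha
(18, 10) — d² to each: Pavo:68, Vega:52, Lyra:80, Alpha:53 → nearest is Vega
(3, 12) — d² to each: Pavo:65, Vega:137, Lyra:157, Alpha:80 → nearest is Pavo
(2, 14) — d² to each: Pavo:100, Vega:148, Lyra:160, Alpha:117 → nearest is Pavo
4 of the 6 points have Pavo as nearest.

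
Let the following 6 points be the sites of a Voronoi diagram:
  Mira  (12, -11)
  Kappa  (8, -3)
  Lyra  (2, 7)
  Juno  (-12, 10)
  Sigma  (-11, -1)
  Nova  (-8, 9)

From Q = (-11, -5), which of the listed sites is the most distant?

Mira

Since √ is increasing, it suffices to compare squared distances:
d²(Q, Mira) = (-11−12)² + (-5−(-11))² = 529 + 36 = 565
d²(Q, Kappa) = (-11−8)² + (-5−(-3))² = 361 + 4 = 365
d²(Q, Lyra) = (-11−2)² + (-5−7)² = 169 + 144 = 313
d²(Q, Juno) = (-11−(-12))² + (-5−10)² = 1 + 225 = 226
d²(Q, Sigma) = (-11−(-11))² + (-5−(-1))² = 0 + 16 = 16
d²(Q, Nova) = (-11−(-8))² + (-5−9)² = 9 + 196 = 205
The largest is to Mira.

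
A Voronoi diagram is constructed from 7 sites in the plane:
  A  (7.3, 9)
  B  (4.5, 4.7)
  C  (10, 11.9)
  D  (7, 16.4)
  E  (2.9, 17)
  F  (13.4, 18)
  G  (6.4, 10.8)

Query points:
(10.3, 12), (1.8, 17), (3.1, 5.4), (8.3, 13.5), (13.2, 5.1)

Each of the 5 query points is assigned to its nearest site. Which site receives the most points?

C

(10.3, 12) — d² to each: A:18, B:86.93, C:0.1, D:30.25, E:79.76, F:45.61, G:16.65 → nearest is C
(1.8, 17) — d² to each: A:94.25, B:158.58, C:93.25, D:27.4, E:1.21, F:135.56, G:59.6 → nearest is E
(3.1, 5.4) — d² to each: A:30.6, B:2.45, C:89.86, D:136.21, E:134.6, F:264.85, G:40.05 → nearest is B
(8.3, 13.5) — d² to each: A:21.25, B:91.88, C:5.45, D:10.1, E:41.41, F:46.26, G:10.9 → nearest is C
(13.2, 5.1) — d² to each: A:50.02, B:75.85, C:56.48, D:166.13, E:247.7, F:166.45, G:78.73 → nearest is A
Tally — A:1, B:1, C:2, E:1. C captures the most (2).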